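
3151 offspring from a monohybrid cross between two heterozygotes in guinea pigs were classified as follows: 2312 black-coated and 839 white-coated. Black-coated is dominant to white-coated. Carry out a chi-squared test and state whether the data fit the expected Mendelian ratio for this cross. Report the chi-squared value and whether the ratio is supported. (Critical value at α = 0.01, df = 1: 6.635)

For a monohybrid cross between heterozygotes with complete dominance, the expected phenotypic ratio is 3:1.
The 3:1 ratio has 4 parts, so with N = 3151 the expected counts are:
  black-coated: 3151 × 3/4 = 2363.25
  white-coated: 3151 × 1/4 = 787.75
χ² = Σ (O − E)² / E
  black-coated: (2312 − 2363.25)² / 2363.25 = 1.1114
  white-coated: (839 − 787.75)² / 787.75 = 3.3343
χ² = 1.1114 + 3.3343 = 4.4457 ≈ 4.446
Degrees of freedom = 2 − 1 = 1; critical value at α = 0.01 is 6.635.
Since 4.446 < 6.635, we fail to reject the null hypothesis — the data are consistent with the 3:1 ratio.

4.446; consistent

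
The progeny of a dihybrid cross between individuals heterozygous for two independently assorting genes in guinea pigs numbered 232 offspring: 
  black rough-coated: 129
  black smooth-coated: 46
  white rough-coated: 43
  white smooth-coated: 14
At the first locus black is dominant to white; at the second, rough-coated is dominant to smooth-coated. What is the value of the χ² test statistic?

0.184

A dihybrid F₂ with independent assortment and complete dominance at both loci gives a 9:3:3:1 phenotypic ratio.
Total ratio parts = 16. Expected numbers out of 232:
  black rough-coated: 232 × 9/16 = 130.5
  black smooth-coated: 232 × 3/16 = 43.5
  white rough-coated: 232 × 3/16 = 43.5
  white smooth-coated: 232 × 1/16 = 14.5
χ² = Σ (O − E)² / E
  black rough-coated: (129 − 130.5)² / 130.5 = 0.0172
  black smooth-coated: (46 − 43.5)² / 43.5 = 0.1437
  white rough-coated: (43 − 43.5)² / 43.5 = 0.0057
  white smooth-coated: (14 − 14.5)² / 14.5 = 0.0172
χ² = 0.0172 + 0.1437 + 0.0057 + 0.0172 = 0.1838 ≈ 0.184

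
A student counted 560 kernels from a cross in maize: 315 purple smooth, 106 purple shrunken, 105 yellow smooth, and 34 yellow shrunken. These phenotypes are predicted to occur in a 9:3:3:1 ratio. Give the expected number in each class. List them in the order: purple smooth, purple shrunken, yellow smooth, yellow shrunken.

Under the 9:3:3:1 hypothesis (Σ ratio = 16, N = 560):
  purple smooth: 560 × 9/16 = 315
  purple shrunken: 560 × 3/16 = 105
  yellow smooth: 560 × 3/16 = 105
  yellow shrunken: 560 × 1/16 = 35

315, 105, 105, 35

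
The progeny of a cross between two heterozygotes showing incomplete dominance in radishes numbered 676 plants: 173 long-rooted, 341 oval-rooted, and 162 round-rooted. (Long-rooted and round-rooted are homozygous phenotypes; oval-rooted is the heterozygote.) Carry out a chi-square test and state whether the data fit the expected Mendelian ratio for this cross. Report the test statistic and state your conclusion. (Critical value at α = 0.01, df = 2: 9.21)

With incomplete dominance, a heterozygote × heterozygote cross gives a 1:2:1 phenotypic ratio.
Expected counts for N = 676 under a 1:2:1 ratio (total parts = 4):
  long-rooted: 676 × 1/4 = 169
  oval-rooted: 676 × 2/4 = 338
  round-rooted: 676 × 1/4 = 169
χ² = Σ (O − E)² / E
  long-rooted: (173 − 169)² / 169 = 0.0947
  oval-rooted: (341 − 338)² / 338 = 0.0266
  round-rooted: (162 − 169)² / 169 = 0.2899
χ² = 0.0947 + 0.0266 + 0.2899 = 0.4112 ≈ 0.411
Degrees of freedom = 3 − 1 = 2; critical value at α = 0.01 is 9.21.
Since 0.411 < 9.21, we fail to reject the null hypothesis — the data are consistent with the 1:2:1 ratio.

0.411; consistent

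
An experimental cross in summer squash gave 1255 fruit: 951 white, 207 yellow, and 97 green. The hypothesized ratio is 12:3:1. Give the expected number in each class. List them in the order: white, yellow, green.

941.25, 235.3125, 78.4375

Expected counts for N = 1255 under a 12:3:1 ratio (total parts = 16):
  white: 1255 × 12/16 = 941.25
  yellow: 1255 × 3/16 = 235.3125
  green: 1255 × 1/16 = 78.4375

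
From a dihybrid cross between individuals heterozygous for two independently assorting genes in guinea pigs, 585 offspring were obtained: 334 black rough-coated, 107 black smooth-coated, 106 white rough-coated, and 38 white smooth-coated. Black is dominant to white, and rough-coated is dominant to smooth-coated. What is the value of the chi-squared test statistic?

0.320

A dihybrid F₂ with independent assortment and complete dominance at both loci gives a 9:3:3:1 phenotypic ratio.
Total ratio parts = 16. Expected numbers out of 585:
  black rough-coated: 585 × 9/16 = 329.0625
  black smooth-coated: 585 × 3/16 = 109.6875
  white rough-coated: 585 × 3/16 = 109.6875
  white smooth-coated: 585 × 1/16 = 36.5625
χ² = Σ (O − E)² / E
  black rough-coated: (334 − 329.0625)² / 329.0625 = 0.0741
  black smooth-coated: (107 − 109.6875)² / 109.6875 = 0.0658
  white rough-coated: (106 − 109.6875)² / 109.6875 = 0.1240
  white smooth-coated: (38 − 36.5625)² / 36.5625 = 0.0565
χ² = 0.0741 + 0.0658 + 0.1240 + 0.0565 = 0.3204 ≈ 0.320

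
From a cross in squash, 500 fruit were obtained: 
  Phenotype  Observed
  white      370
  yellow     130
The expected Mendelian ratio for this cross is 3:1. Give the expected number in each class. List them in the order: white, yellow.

375, 125

Under the 3:1 hypothesis (Σ ratio = 4, N = 500):
  white: 500 × 3/4 = 375
  yellow: 500 × 1/4 = 125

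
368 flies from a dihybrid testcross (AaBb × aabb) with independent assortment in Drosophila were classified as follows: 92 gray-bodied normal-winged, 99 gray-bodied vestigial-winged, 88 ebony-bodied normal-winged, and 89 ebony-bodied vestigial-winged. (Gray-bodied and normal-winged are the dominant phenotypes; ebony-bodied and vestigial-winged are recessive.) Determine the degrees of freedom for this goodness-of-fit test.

A dihybrid testcross with independent assortment gives a 1:1:1:1 ratio.
A goodness-of-fit test with 4 phenotype classes has df = 4 − 1 = 3.

3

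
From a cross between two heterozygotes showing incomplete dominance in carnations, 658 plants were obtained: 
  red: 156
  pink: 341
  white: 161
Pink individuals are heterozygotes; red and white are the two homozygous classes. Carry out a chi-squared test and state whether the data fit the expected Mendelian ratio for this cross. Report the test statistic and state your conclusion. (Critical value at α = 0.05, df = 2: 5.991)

With incomplete dominance, a heterozygote × heterozygote cross gives a 1:2:1 phenotypic ratio.
Expected counts for N = 658 under a 1:2:1 ratio (total parts = 4):
  red: 658 × 1/4 = 164.5
  pink: 658 × 2/4 = 329
  white: 658 × 1/4 = 164.5
χ² = Σ (O − E)² / E
  red: (156 − 164.5)² / 164.5 = 0.4392
  pink: (341 − 329)² / 329 = 0.4377
  white: (161 − 164.5)² / 164.5 = 0.0745
χ² = 0.4392 + 0.4377 + 0.0745 = 0.9514 ≈ 0.951
Degrees of freedom = 3 − 1 = 2; critical value at α = 0.05 is 5.991.
Since 0.951 < 5.991, we fail to reject the null hypothesis — the data are consistent with the 1:2:1 ratio.

0.951; consistent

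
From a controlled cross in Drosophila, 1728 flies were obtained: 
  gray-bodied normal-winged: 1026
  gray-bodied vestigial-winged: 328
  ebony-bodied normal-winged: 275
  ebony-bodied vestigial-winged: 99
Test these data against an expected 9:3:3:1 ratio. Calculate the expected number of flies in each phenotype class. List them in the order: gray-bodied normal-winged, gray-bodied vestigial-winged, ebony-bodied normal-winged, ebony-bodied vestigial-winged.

The 9:3:3:1 ratio has 16 parts, so with N = 1728 the expected counts are:
  gray-bodied normal-winged: 1728 × 9/16 = 972
  gray-bodied vestigial-winged: 1728 × 3/16 = 324
  ebony-bodied normal-winged: 1728 × 3/16 = 324
  ebony-bodied vestigial-winged: 1728 × 1/16 = 108

972, 324, 324, 108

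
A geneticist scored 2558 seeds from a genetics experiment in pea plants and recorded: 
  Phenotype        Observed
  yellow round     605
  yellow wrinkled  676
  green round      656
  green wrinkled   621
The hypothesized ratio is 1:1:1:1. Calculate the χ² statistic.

Total ratio parts = 4. Expected numbers out of 2558:
  yellow round: 2558 × 1/4 = 639.5
  yellow wrinkled: 2558 × 1/4 = 639.5
  green round: 2558 × 1/4 = 639.5
  green wrinkled: 2558 × 1/4 = 639.5
χ² = Σ (O − E)² / E
  yellow round: (605 − 639.5)² / 639.5 = 1.8612
  yellow wrinkled: (676 − 639.5)² / 639.5 = 2.0833
  green round: (656 − 639.5)² / 639.5 = 0.4257
  green wrinkled: (621 − 639.5)² / 639.5 = 0.5352
χ² = 1.8612 + 2.0833 + 0.4257 + 0.5352 = 4.9054 ≈ 4.905

4.905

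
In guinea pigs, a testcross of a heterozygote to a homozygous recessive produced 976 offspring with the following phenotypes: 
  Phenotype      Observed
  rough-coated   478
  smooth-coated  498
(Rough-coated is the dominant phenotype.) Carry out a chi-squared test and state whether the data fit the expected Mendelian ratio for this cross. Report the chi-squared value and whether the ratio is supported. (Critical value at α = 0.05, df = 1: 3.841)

0.410; consistent

A testcross of a heterozygote (Aa × aa) gives a 1:1 phenotypic ratio.
Under the 1:1 hypothesis (Σ ratio = 2, N = 976):
  rough-coated: 976 × 1/2 = 488
  smooth-coated: 976 × 1/2 = 488
χ² = Σ (O − E)² / E
  rough-coated: (478 − 488)² / 488 = 0.2049
  smooth-coated: (498 − 488)² / 488 = 0.2049
χ² = 0.2049 + 0.2049 = 0.4098 ≈ 0.410
Degrees of freedom = 2 − 1 = 1; critical value at α = 0.05 is 3.841.
Since 0.410 < 3.841, we fail to reject the null hypothesis — the data are consistent with the 1:1 ratio.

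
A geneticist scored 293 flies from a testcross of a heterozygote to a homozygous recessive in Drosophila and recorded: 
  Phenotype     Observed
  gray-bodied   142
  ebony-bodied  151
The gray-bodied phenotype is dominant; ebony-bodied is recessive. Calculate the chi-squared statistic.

A testcross of a heterozygote (Aa × aa) gives a 1:1 phenotypic ratio.
Under the 1:1 hypothesis (Σ ratio = 2, N = 293):
  gray-bodied: 293 × 1/2 = 146.5
  ebony-bodied: 293 × 1/2 = 146.5
χ² = Σ (O − E)² / E
  gray-bodied: (142 − 146.5)² / 146.5 = 0.1382
  ebony-bodied: (151 − 146.5)² / 146.5 = 0.1382
χ² = 0.1382 + 0.1382 = 0.2764 ≈ 0.276

0.276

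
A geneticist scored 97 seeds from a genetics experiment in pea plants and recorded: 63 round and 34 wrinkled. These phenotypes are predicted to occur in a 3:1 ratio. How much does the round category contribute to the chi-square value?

1.307

Under the 3:1 hypothesis (Σ ratio = 4, N = 97):
  round: 97 × 3/4 = 72.75
  wrinkled: 97 × 1/4 = 24.25
Contribution of round: (63 − 72.75)² / 72.75 = 1.3067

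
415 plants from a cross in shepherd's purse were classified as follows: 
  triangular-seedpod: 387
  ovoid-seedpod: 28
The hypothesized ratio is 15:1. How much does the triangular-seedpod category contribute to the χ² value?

Total ratio parts = 16. Expected numbers out of 415:
  triangular-seedpod: 415 × 15/16 = 389.0625
  ovoid-seedpod: 415 × 1/16 = 25.9375
Contribution of triangular-seedpod: (387 − 389.0625)² / 389.0625 = 0.0109

0.011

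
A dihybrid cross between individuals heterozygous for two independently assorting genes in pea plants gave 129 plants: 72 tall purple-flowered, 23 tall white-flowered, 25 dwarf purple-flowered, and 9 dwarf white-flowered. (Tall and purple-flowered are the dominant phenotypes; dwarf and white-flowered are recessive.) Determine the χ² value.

A dihybrid F₂ with independent assortment and complete dominance at both loci gives a 9:3:3:1 phenotypic ratio.
Total ratio parts = 16. Expected numbers out of 129:
  tall purple-flowered: 129 × 9/16 = 72.5625
  tall white-flowered: 129 × 3/16 = 24.1875
  dwarf purple-flowered: 129 × 3/16 = 24.1875
  dwarf white-flowered: 129 × 1/16 = 8.0625
χ² = Σ (O − E)² / E
  tall purple-flowered: (72 − 72.5625)² / 72.5625 = 0.0044
  tall white-flowered: (23 − 24.1875)² / 24.1875 = 0.0583
  dwarf purple-flowered: (25 − 24.1875)² / 24.1875 = 0.0273
  dwarf white-flowered: (9 − 8.0625)² / 8.0625 = 0.1090
χ² = 0.0044 + 0.0583 + 0.0273 + 0.1090 = 0.199

0.199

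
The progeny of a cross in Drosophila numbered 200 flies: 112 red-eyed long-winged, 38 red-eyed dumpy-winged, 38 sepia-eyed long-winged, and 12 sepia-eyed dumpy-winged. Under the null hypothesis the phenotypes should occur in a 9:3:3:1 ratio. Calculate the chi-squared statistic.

0.036

Under the 9:3:3:1 hypothesis (Σ ratio = 16, N = 200):
  red-eyed long-winged: 200 × 9/16 = 112.5
  red-eyed dumpy-winged: 200 × 3/16 = 37.5
  sepia-eyed long-winged: 200 × 3/16 = 37.5
  sepia-eyed dumpy-winged: 200 × 1/16 = 12.5
χ² = Σ (O − E)² / E
  red-eyed long-winged: (112 − 112.5)² / 112.5 = 0.0022
  red-eyed dumpy-winged: (38 − 37.5)² / 37.5 = 0.0067
  sepia-eyed long-winged: (38 − 37.5)² / 37.5 = 0.0067
  sepia-eyed dumpy-winged: (12 − 12.5)² / 12.5 = 0.0200
χ² = 0.0022 + 0.0067 + 0.0067 + 0.0200 = 0.0356 ≈ 0.036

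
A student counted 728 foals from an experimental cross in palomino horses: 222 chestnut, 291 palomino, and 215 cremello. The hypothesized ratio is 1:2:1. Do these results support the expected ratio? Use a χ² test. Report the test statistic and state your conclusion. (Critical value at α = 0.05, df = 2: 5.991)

Expected counts for N = 728 under a 1:2:1 ratio (total parts = 4):
  chestnut: 728 × 1/4 = 182
  palomino: 728 × 2/4 = 364
  cremello: 728 × 1/4 = 182
χ² = Σ (O − E)² / E
  chestnut: (222 − 182)² / 182 = 8.7912
  palomino: (291 − 364)² / 364 = 14.6401
  cremello: (215 − 182)² / 182 = 5.9835
χ² = 8.7912 + 14.6401 + 5.9835 = 29.4148 ≈ 29.415
Degrees of freedom = 3 − 1 = 2; critical value at α = 0.05 is 5.991.
Since 29.415 > 5.991, we reject the null hypothesis — the data do not fit the 1:2:1 ratio.

29.415; not consistent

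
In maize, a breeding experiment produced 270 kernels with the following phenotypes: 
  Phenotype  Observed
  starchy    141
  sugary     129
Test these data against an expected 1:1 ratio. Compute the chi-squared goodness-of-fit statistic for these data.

Total ratio parts = 2. Expected numbers out of 270:
  starchy: 270 × 1/2 = 135
  sugary: 270 × 1/2 = 135
χ² = Σ (O − E)² / E
  starchy: (141 − 135)² / 135 = 0.2667
  sugary: (129 − 135)² / 135 = 0.2667
χ² = 0.2667 + 0.2667 = 0.5334 ≈ 0.533

0.533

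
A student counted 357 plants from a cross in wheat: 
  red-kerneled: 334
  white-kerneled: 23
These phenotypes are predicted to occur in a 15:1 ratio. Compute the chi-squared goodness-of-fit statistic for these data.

The 15:1 ratio has 16 parts, so with N = 357 the expected counts are:
  red-kerneled: 357 × 15/16 = 334.6875
  white-kerneled: 357 × 1/16 = 22.3125
χ² = Σ (O − E)² / E
  red-kerneled: (334 − 334.6875)² / 334.6875 = 0.0014
  white-kerneled: (23 − 22.3125)² / 22.3125 = 0.0212
χ² = 0.0014 + 0.0212 = 0.0226 ≈ 0.023

0.023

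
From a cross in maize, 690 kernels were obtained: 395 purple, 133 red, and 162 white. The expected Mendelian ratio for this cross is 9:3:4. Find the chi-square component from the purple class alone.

0.122

Total ratio parts = 16. Expected numbers out of 690:
  purple: 690 × 9/16 = 388.125
  red: 690 × 3/16 = 129.375
  white: 690 × 4/16 = 172.5
Contribution of purple: (395 − 388.125)² / 388.125 = 0.1218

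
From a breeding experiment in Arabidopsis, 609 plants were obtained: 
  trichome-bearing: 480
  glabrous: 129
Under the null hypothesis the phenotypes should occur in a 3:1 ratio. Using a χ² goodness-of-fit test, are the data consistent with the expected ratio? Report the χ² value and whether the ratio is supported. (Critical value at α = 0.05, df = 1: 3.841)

4.734; not consistent

Expected counts for N = 609 under a 3:1 ratio (total parts = 4):
  trichome-bearing: 609 × 3/4 = 456.75
  glabrous: 609 × 1/4 = 152.25
χ² = Σ (O − E)² / E
  trichome-bearing: (480 − 456.75)² / 456.75 = 1.1835
  glabrous: (129 − 152.25)² / 152.25 = 3.5505
χ² = 1.1835 + 3.5505 = 4.734
Degrees of freedom = 2 − 1 = 1; critical value at α = 0.05 is 3.841.
Since 4.734 > 3.841, we reject the null hypothesis — the data do not fit the 3:1 ratio.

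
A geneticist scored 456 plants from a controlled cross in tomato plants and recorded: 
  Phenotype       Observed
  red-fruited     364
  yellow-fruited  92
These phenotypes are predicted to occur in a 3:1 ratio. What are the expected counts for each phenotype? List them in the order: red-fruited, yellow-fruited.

The 3:1 ratio has 4 parts, so with N = 456 the expected counts are:
  red-fruited: 456 × 3/4 = 342
  yellow-fruited: 456 × 1/4 = 114

342, 114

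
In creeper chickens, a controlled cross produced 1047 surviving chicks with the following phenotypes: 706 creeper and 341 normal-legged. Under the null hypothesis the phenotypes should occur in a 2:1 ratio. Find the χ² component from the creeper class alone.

The 2:1 ratio has 3 parts, so with N = 1047 the expected counts are:
  creeper: 1047 × 2/3 = 698
  normal-legged: 1047 × 1/3 = 349
Contribution of creeper: (706 − 698)² / 698 = 0.0917

0.092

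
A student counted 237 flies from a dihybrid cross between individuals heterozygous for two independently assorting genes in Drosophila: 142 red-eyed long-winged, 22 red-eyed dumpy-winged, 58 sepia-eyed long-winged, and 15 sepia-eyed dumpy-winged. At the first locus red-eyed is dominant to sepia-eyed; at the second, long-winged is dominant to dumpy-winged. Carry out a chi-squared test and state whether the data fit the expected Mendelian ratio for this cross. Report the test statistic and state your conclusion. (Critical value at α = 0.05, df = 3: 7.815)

16.037; not consistent

A dihybrid F₂ with independent assortment and complete dominance at both loci gives a 9:3:3:1 phenotypic ratio.
Under the 9:3:3:1 hypothesis (Σ ratio = 16, N = 237):
  red-eyed long-winged: 237 × 9/16 = 133.3125
  red-eyed dumpy-winged: 237 × 3/16 = 44.4375
  sepia-eyed long-winged: 237 × 3/16 = 44.4375
  sepia-eyed dumpy-winged: 237 × 1/16 = 14.8125
χ² = Σ (O − E)² / E
  red-eyed long-winged: (142 − 133.3125)² / 133.3125 = 0.5661
  red-eyed dumpy-winged: (22 − 44.4375)² / 44.4375 = 11.3292
  sepia-eyed long-winged: (58 − 44.4375)² / 44.4375 = 4.1393
  sepia-eyed dumpy-winged: (15 − 14.8125)² / 14.8125 = 0.0024
χ² = 0.5661 + 11.3292 + 4.1393 + 0.0024 = 16.037
Degrees of freedom = 4 − 1 = 3; critical value at α = 0.05 is 7.815.
Since 16.037 > 7.815, we reject the null hypothesis — the data do not fit the 9:3:3:1 ratio.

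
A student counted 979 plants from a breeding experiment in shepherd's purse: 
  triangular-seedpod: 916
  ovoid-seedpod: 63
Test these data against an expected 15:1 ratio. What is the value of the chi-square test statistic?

The 15:1 ratio has 16 parts, so with N = 979 the expected counts are:
  triangular-seedpod: 979 × 15/16 = 917.8125
  ovoid-seedpod: 979 × 1/16 = 61.1875
χ² = Σ (O − E)² / E
  triangular-seedpod: (916 − 917.8125)² / 917.8125 = 0.0036
  ovoid-seedpod: (63 − 61.1875)² / 61.1875 = 0.0537
χ² = 0.0036 + 0.0537 = 0.0573 ≈ 0.057

0.057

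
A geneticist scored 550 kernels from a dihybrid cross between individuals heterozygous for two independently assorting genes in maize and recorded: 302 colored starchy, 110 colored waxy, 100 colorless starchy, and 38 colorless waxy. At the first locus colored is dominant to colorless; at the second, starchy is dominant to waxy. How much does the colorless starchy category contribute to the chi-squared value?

0.095

A dihybrid F₂ with independent assortment and complete dominance at both loci gives a 9:3:3:1 phenotypic ratio.
Expected counts for N = 550 under a 9:3:3:1 ratio (total parts = 16):
  colored starchy: 550 × 9/16 = 309.375
  colored waxy: 550 × 3/16 = 103.125
  colorless starchy: 550 × 3/16 = 103.125
  colorless waxy: 550 × 1/16 = 34.375
Contribution of colorless starchy: (100 − 103.125)² / 103.125 = 0.0947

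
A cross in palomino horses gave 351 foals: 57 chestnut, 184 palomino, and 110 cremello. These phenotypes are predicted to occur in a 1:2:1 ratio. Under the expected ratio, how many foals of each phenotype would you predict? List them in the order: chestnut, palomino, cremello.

Under the 1:2:1 hypothesis (Σ ratio = 4, N = 351):
  chestnut: 351 × 1/4 = 87.75
  palomino: 351 × 2/4 = 175.5
  cremello: 351 × 1/4 = 87.75

87.75, 175.5, 87.75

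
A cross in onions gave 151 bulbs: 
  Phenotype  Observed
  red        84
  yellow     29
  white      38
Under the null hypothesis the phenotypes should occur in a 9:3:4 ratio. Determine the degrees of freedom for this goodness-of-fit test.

A goodness-of-fit test with 3 phenotype classes has df = 3 − 1 = 2.

2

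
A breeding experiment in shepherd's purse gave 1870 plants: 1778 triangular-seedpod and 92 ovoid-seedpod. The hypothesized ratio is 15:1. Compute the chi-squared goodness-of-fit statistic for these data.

Under the 15:1 hypothesis (Σ ratio = 16, N = 1870):
  triangular-seedpod: 1870 × 15/16 = 1753.125
  ovoid-seedpod: 1870 × 1/16 = 116.875
χ² = Σ (O − E)² / E
  triangular-seedpod: (1778 − 1753.125)² / 1753.125 = 0.3530
  ovoid-seedpod: (92 − 116.875)² / 116.875 = 5.2943
χ² = 0.3530 + 5.2943 = 5.6473 ≈ 5.647

5.647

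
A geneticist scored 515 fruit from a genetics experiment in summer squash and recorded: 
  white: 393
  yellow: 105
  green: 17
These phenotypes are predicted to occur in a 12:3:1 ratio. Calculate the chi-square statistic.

8.021

Under the 12:3:1 hypothesis (Σ ratio = 16, N = 515):
  white: 515 × 12/16 = 386.25
  yellow: 515 × 3/16 = 96.5625
  green: 515 × 1/16 = 32.1875
χ² = Σ (O − E)² / E
  white: (393 − 386.25)² / 386.25 = 0.1180
  yellow: (105 − 96.5625)² / 96.5625 = 0.7373
  green: (17 − 32.1875)² / 32.1875 = 7.1661
χ² = 0.1180 + 0.7373 + 7.1661 = 8.0214 ≈ 8.021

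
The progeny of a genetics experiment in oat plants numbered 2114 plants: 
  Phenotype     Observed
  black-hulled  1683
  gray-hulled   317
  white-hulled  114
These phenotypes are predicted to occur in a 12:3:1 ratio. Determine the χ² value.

24.377

Total ratio parts = 16. Expected numbers out of 2114:
  black-hulled: 2114 × 12/16 = 1585.5
  gray-hulled: 2114 × 3/16 = 396.375
  white-hulled: 2114 × 1/16 = 132.125
χ² = Σ (O − E)² / E
  black-hulled: (1683 − 1585.5)² / 1585.5 = 5.9957
  gray-hulled: (317 − 396.375)² / 396.375 = 15.8950
  white-hulled: (114 − 132.125)² / 132.125 = 2.4864
χ² = 5.9957 + 15.8950 + 2.4864 = 24.3771 ≈ 24.377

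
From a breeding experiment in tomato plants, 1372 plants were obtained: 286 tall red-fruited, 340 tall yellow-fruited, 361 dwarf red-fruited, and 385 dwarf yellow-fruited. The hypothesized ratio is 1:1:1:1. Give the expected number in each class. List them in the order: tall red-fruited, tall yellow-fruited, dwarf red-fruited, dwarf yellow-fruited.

Expected counts for N = 1372 under a 1:1:1:1 ratio (total parts = 4):
  tall red-fruited: 1372 × 1/4 = 343
  tall yellow-fruited: 1372 × 1/4 = 343
  dwarf red-fruited: 1372 × 1/4 = 343
  dwarf yellow-fruited: 1372 × 1/4 = 343

343, 343, 343, 343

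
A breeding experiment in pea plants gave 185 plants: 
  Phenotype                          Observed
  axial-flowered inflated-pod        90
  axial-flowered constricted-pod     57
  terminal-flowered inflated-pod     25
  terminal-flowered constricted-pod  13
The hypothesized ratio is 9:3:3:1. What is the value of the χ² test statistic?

Total ratio parts = 16. Expected numbers out of 185:
  axial-flowered inflated-pod: 185 × 9/16 = 104.0625
  axial-flowered constricted-pod: 185 × 3/16 = 34.6875
  terminal-flowered inflated-pod: 185 × 3/16 = 34.6875
  terminal-flowered constricted-pod: 185 × 1/16 = 11.5625
χ² = Σ (O − E)² / E
  axial-flowered inflated-pod: (90 − 104.0625)² / 104.0625 = 1.9003
  axial-flowered constricted-pod: (57 − 34.6875)² / 34.6875 = 14.3524
  terminal-flowered inflated-pod: (25 − 34.6875)² / 34.6875 = 2.7055
  terminal-flowered constricted-pod: (13 − 11.5625)² / 11.5625 = 0.1787
χ² = 1.9003 + 14.3524 + 2.7055 + 0.1787 = 19.1369 ≈ 19.137

19.137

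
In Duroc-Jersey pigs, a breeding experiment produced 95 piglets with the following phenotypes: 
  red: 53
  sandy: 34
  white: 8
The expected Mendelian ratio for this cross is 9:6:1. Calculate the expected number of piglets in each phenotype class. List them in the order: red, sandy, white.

53.4375, 35.625, 5.9375

Total ratio parts = 16. Expected numbers out of 95:
  red: 95 × 9/16 = 53.4375
  sandy: 95 × 6/16 = 35.625
  white: 95 × 1/16 = 5.9375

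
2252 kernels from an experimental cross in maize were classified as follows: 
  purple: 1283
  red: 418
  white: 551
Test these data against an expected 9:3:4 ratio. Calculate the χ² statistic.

0.507

Expected counts for N = 2252 under a 9:3:4 ratio (total parts = 16):
  purple: 2252 × 9/16 = 1266.75
  red: 2252 × 3/16 = 422.25
  white: 2252 × 4/16 = 563
χ² = Σ (O − E)² / E
  purple: (1283 − 1266.75)² / 1266.75 = 0.2085
  red: (418 − 422.25)² / 422.25 = 0.0428
  white: (551 − 563)² / 563 = 0.2558
χ² = 0.2085 + 0.0428 + 0.2558 = 0.5071 ≈ 0.507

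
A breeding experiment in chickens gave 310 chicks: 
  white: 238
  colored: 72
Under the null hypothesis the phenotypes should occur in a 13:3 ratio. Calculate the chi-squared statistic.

4.076

The 13:3 ratio has 16 parts, so with N = 310 the expected counts are:
  white: 310 × 13/16 = 251.875
  colored: 310 × 3/16 = 58.125
χ² = Σ (O − E)² / E
  white: (238 − 251.875)² / 251.875 = 0.7643
  colored: (72 − 58.125)² / 58.125 = 3.3121
χ² = 0.7643 + 3.3121 = 4.0764 ≈ 4.076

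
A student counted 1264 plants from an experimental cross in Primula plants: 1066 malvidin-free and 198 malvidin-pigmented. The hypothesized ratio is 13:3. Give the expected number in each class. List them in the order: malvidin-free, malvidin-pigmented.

Under the 13:3 hypothesis (Σ ratio = 16, N = 1264):
  malvidin-free: 1264 × 13/16 = 1027
  malvidin-pigmented: 1264 × 3/16 = 237

1027, 237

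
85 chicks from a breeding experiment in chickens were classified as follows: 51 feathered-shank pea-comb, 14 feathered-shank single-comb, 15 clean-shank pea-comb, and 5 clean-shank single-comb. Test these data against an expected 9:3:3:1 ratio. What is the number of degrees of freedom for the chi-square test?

A goodness-of-fit test with 4 phenotype classes has df = 4 − 1 = 3.

3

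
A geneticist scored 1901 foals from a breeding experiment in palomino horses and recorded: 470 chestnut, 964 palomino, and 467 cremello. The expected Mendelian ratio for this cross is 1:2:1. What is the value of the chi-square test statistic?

0.393

Under the 1:2:1 hypothesis (Σ ratio = 4, N = 1901):
  chestnut: 1901 × 1/4 = 475.25
  palomino: 1901 × 2/4 = 950.5
  cremello: 1901 × 1/4 = 475.25
χ² = Σ (O − E)² / E
  chestnut: (470 − 475.25)² / 475.25 = 0.0580
  palomino: (964 − 950.5)² / 950.5 = 0.1917
  cremello: (467 − 475.25)² / 475.25 = 0.1432
χ² = 0.0580 + 0.1917 + 0.1432 = 0.3929 ≈ 0.393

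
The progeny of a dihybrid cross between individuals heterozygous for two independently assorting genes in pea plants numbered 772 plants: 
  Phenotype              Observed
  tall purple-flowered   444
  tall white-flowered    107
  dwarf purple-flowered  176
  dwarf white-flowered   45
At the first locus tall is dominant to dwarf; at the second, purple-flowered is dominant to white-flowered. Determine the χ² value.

17.029

A dihybrid F₂ with independent assortment and complete dominance at both loci gives a 9:3:3:1 phenotypic ratio.
Total ratio parts = 16. Expected numbers out of 772:
  tall purple-flowered: 772 × 9/16 = 434.25
  tall white-flowered: 772 × 3/16 = 144.75
  dwarf purple-flowered: 772 × 3/16 = 144.75
  dwarf white-flowered: 772 × 1/16 = 48.25
χ² = Σ (O − E)² / E
  tall purple-flowered: (444 − 434.25)² / 434.25 = 0.2189
  tall white-flowered: (107 − 144.75)² / 144.75 = 9.8450
  dwarf purple-flowered: (176 − 144.75)² / 144.75 = 6.7465
  dwarf white-flowered: (45 − 48.25)² / 48.25 = 0.2189
χ² = 0.2189 + 9.8450 + 6.7465 + 0.2189 = 17.0293 ≈ 17.029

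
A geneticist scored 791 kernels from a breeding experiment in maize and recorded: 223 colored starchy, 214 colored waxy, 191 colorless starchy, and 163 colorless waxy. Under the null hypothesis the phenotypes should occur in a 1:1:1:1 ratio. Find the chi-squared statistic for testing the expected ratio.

Under the 1:1:1:1 hypothesis (Σ ratio = 4, N = 791):
  colored starchy: 791 × 1/4 = 197.75
  colored waxy: 791 × 1/4 = 197.75
  colorless starchy: 791 × 1/4 = 197.75
  colorless waxy: 791 × 1/4 = 197.75
χ² = Σ (O − E)² / E
  colored starchy: (223 − 197.75)² / 197.75 = 3.2241
  colored waxy: (214 − 197.75)² / 197.75 = 1.3353
  colorless starchy: (191 − 197.75)² / 197.75 = 0.2304
  colorless waxy: (163 − 197.75)² / 197.75 = 6.1065
χ² = 3.2241 + 1.3353 + 0.2304 + 6.1065 = 10.8963 ≈ 10.896

10.896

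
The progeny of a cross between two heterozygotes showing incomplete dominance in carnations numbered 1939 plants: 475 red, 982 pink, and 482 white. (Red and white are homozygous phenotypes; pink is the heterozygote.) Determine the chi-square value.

With incomplete dominance, a heterozygote × heterozygote cross gives a 1:2:1 phenotypic ratio.
Under the 1:2:1 hypothesis (Σ ratio = 4, N = 1939):
  red: 1939 × 1/4 = 484.75
  pink: 1939 × 2/4 = 969.5
  white: 1939 × 1/4 = 484.75
χ² = Σ (O − E)² / E
  red: (475 − 484.75)² / 484.75 = 0.1961
  pink: (982 − 969.5)² / 969.5 = 0.1612
  white: (482 − 484.75)² / 484.75 = 0.0156
χ² = 0.1961 + 0.1612 + 0.0156 = 0.3729 ≈ 0.373

0.373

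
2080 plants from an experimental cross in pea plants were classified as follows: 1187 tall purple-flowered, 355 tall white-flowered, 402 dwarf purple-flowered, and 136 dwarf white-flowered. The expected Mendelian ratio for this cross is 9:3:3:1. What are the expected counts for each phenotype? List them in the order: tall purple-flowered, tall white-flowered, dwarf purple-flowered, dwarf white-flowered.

1170, 390, 390, 130

Expected counts for N = 2080 under a 9:3:3:1 ratio (total parts = 16):
  tall purple-flowered: 2080 × 9/16 = 1170
  tall white-flowered: 2080 × 3/16 = 390
  dwarf purple-flowered: 2080 × 3/16 = 390
  dwarf white-flowered: 2080 × 1/16 = 130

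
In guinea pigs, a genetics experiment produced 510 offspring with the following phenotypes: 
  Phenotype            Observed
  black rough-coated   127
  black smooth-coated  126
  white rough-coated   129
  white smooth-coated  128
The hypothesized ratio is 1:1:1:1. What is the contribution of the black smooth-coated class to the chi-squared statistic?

Under the 1:1:1:1 hypothesis (Σ ratio = 4, N = 510):
  black rough-coated: 510 × 1/4 = 127.5
  black smooth-coated: 510 × 1/4 = 127.5
  white rough-coated: 510 × 1/4 = 127.5
  white smooth-coated: 510 × 1/4 = 127.5
Contribution of black smooth-coated: (126 − 127.5)² / 127.5 = 0.0176

0.018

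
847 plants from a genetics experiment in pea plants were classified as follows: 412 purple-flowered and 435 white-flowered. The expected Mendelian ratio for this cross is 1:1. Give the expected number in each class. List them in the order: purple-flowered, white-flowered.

Expected counts for N = 847 under a 1:1 ratio (total parts = 2):
  purple-flowered: 847 × 1/2 = 423.5
  white-flowered: 847 × 1/2 = 423.5

423.5, 423.5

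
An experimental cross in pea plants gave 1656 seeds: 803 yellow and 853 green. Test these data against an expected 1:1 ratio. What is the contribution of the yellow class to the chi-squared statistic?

0.755

Total ratio parts = 2. Expected numbers out of 1656:
  yellow: 1656 × 1/2 = 828
  green: 1656 × 1/2 = 828
Contribution of yellow: (803 − 828)² / 828 = 0.7548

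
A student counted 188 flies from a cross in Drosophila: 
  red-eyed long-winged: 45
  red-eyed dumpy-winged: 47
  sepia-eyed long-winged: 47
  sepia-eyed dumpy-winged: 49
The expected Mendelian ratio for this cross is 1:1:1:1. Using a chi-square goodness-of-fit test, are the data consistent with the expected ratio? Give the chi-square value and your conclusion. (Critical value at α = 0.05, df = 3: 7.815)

0.170; consistent

Total ratio parts = 4. Expected numbers out of 188:
  red-eyed long-winged: 188 × 1/4 = 47
  red-eyed dumpy-winged: 188 × 1/4 = 47
  sepia-eyed long-winged: 188 × 1/4 = 47
  sepia-eyed dumpy-winged: 188 × 1/4 = 47
χ² = Σ (O − E)² / E
  red-eyed long-winged: (45 − 47)² / 47 = 0.0851
  red-eyed dumpy-winged: (47 − 47)² / 47 = 0.0000
  sepia-eyed long-winged: (47 − 47)² / 47 = 0.0000
  sepia-eyed dumpy-winged: (49 − 47)² / 47 = 0.0851
χ² = 0.0851 + 0.0000 + 0.0000 + 0.0851 = 0.1702 ≈ 0.170
Degrees of freedom = 4 − 1 = 3; critical value at α = 0.05 is 7.815.
Since 0.170 < 7.815, we fail to reject the null hypothesis — the data are consistent with the 1:1:1:1 ratio.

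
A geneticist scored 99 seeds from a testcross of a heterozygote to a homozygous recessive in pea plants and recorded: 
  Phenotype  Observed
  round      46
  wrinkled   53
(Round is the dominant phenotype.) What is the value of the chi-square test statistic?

A testcross of a heterozygote (Aa × aa) gives a 1:1 phenotypic ratio.
The 1:1 ratio has 2 parts, so with N = 99 the expected counts are:
  round: 99 × 1/2 = 49.5
  wrinkled: 99 × 1/2 = 49.5
χ² = Σ (O − E)² / E
  round: (46 − 49.5)² / 49.5 = 0.2475
  wrinkled: (53 − 49.5)² / 49.5 = 0.2475
χ² = 0.2475 + 0.2475 = 0.495

0.495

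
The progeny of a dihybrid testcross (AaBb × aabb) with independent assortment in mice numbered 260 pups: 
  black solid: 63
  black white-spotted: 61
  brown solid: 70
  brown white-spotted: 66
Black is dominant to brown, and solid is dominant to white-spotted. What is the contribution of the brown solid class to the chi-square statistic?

A dihybrid testcross with independent assortment gives a 1:1:1:1 ratio.
Total ratio parts = 4. Expected numbers out of 260:
  black solid: 260 × 1/4 = 65
  black white-spotted: 260 × 1/4 = 65
  brown solid: 260 × 1/4 = 65
  brown white-spotted: 260 × 1/4 = 65
Contribution of brown solid: (70 − 65)² / 65 = 0.3846

0.385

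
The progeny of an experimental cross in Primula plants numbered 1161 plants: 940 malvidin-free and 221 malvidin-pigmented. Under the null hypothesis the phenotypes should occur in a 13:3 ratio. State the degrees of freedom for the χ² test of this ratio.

1

A goodness-of-fit test with 2 phenotype classes has df = 2 − 1 = 1.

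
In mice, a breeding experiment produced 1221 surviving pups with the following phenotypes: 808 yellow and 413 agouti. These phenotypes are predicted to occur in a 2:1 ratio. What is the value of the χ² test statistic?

0.133

Under the 2:1 hypothesis (Σ ratio = 3, N = 1221):
  yellow: 1221 × 2/3 = 814
  agouti: 1221 × 1/3 = 407
χ² = Σ (O − E)² / E
  yellow: (808 − 814)² / 814 = 0.0442
  agouti: (413 − 407)² / 407 = 0.0885
χ² = 0.0442 + 0.0885 = 0.1327 ≈ 0.133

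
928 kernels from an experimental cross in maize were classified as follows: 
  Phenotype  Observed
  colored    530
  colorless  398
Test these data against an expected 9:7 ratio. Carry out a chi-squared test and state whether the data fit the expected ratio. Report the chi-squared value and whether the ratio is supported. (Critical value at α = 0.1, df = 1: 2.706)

0.280; consistent

Total ratio parts = 16. Expected numbers out of 928:
  colored: 928 × 9/16 = 522
  colorless: 928 × 7/16 = 406
χ² = Σ (O − E)² / E
  colored: (530 − 522)² / 522 = 0.1226
  colorless: (398 − 406)² / 406 = 0.1576
χ² = 0.1226 + 0.1576 = 0.2802 ≈ 0.280
Degrees of freedom = 2 − 1 = 1; critical value at α = 0.1 is 2.706.
Since 0.280 < 2.706, we fail to reject the null hypothesis — the data are consistent with the 9:7 ratio.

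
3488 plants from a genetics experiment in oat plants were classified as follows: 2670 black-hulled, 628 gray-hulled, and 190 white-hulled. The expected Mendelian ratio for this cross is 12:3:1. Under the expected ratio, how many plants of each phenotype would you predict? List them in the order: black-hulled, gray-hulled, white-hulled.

2616, 654, 218

Total ratio parts = 16. Expected numbers out of 3488:
  black-hulled: 3488 × 12/16 = 2616
  gray-hulled: 3488 × 3/16 = 654
  white-hulled: 3488 × 1/16 = 218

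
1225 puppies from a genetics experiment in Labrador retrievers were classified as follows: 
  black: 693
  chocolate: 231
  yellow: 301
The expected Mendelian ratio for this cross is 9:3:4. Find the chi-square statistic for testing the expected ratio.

Expected counts for N = 1225 under a 9:3:4 ratio (total parts = 16):
  black: 1225 × 9/16 = 689.0625
  chocolate: 1225 × 3/16 = 229.6875
  yellow: 1225 × 4/16 = 306.25
χ² = Σ (O − E)² / E
  black: (693 − 689.0625)² / 689.0625 = 0.0225
  chocolate: (231 − 229.6875)² / 229.6875 = 0.0075
  yellow: (301 − 306.25)² / 306.25 = 0.0900
χ² = 0.0225 + 0.0075 + 0.0900 = 0.120

0.120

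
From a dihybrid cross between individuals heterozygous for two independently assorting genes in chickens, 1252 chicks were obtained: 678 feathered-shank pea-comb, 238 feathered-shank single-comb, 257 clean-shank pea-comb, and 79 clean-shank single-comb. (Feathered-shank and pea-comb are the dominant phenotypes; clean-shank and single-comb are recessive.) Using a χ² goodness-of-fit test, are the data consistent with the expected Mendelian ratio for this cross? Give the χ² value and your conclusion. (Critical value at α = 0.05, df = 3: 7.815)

A dihybrid F₂ with independent assortment and complete dominance at both loci gives a 9:3:3:1 phenotypic ratio.
The 9:3:3:1 ratio has 16 parts, so with N = 1252 the expected counts are:
  feathered-shank pea-comb: 1252 × 9/16 = 704.25
  feathered-shank single-comb: 1252 × 3/16 = 234.75
  clean-shank pea-comb: 1252 × 3/16 = 234.75
  clean-shank single-comb: 1252 × 1/16 = 78.25
χ² = Σ (O − E)² / E
  feathered-shank pea-comb: (678 − 704.25)² / 704.25 = 0.9784
  feathered-shank single-comb: (238 − 234.75)² / 234.75 = 0.0450
  clean-shank pea-comb: (257 − 234.75)² / 234.75 = 2.1089
  clean-shank single-comb: (79 − 78.25)² / 78.25 = 0.0072
χ² = 0.9784 + 0.0450 + 2.1089 + 0.0072 = 3.1395 ≈ 3.140
Degrees of freedom = 4 − 1 = 3; critical value at α = 0.05 is 7.815.
Since 3.140 < 7.815, we fail to reject the null hypothesis — the data are consistent with the 9:3:3:1 ratio.

3.140; consistent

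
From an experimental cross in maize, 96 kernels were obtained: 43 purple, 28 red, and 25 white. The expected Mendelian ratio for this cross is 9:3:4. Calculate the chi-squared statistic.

7.838

The 9:3:4 ratio has 16 parts, so with N = 96 the expected counts are:
  purple: 96 × 9/16 = 54
  red: 96 × 3/16 = 18
  white: 96 × 4/16 = 24
χ² = Σ (O − E)² / E
  purple: (43 − 54)² / 54 = 2.2407
  red: (28 − 18)² / 18 = 5.5556
  white: (25 − 24)² / 24 = 0.0417
χ² = 2.2407 + 5.5556 + 0.0417 = 7.838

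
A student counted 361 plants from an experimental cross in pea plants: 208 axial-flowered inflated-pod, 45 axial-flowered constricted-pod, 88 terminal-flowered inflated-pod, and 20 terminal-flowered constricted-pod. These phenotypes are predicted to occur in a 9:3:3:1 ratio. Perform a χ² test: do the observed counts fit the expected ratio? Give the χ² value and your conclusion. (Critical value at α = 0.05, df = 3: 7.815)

Total ratio parts = 16. Expected numbers out of 361:
  axial-flowered inflated-pod: 361 × 9/16 = 203.0625
  axial-flowered constricted-pod: 361 × 3/16 = 67.6875
  terminal-flowered inflated-pod: 361 × 3/16 = 67.6875
  terminal-flowered constricted-pod: 361 × 1/16 = 22.5625
χ² = Σ (O − E)² / E
  axial-flowered inflated-pod: (208 − 203.0625)² / 203.0625 = 0.1201
  axial-flowered constricted-pod: (45 − 67.6875)² / 67.6875 = 7.6044
  terminal-flowered inflated-pod: (88 − 67.6875)² / 67.6875 = 6.0956
  terminal-flowered constricted-pod: (20 − 22.5625)² / 22.5625 = 0.2910
χ² = 0.1201 + 7.6044 + 6.0956 + 0.2910 = 14.1111 ≈ 14.111
Degrees of freedom = 4 − 1 = 3; critical value at α = 0.05 is 7.815.
Since 14.111 > 7.815, we reject the null hypothesis — the data do not fit the 9:3:3:1 ratio.

14.111; not consistent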